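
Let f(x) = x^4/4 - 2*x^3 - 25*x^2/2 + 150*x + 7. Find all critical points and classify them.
f'(x) = x^3 - 6*x^2 - 25*x + 150

Solve f'(x) = 0:
  Factor: x^3 - 6*x^2 - 25*x + 150 = (x - 6)*(x - 5)*(x + 5) = 0.
  ⇒ x = -5, 5, 6

f''(x) = 3*x^2 - 12*x - 25
Second-derivative test at each critical point:
  f''(-5) = 110 > 0 → local minimum
  f''(5) = -10 < 0 → local maximum
  f''(6) = 11 > 0 → local minimum

Critical points: x = -5 (local minimum); x = 5 (local maximum); x = 6 (local minimum)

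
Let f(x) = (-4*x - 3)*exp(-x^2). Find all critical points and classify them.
f'(x) = 2*(x*(4*x + 3) - 2)*exp(-x^2)

Solve f'(x) = 0:
  f'(x) = (8*x^2 + 6*x - 4)·exp(-x^2) and exp(-x^2) > 0 for every x, so f'(x) = 0 ⇔ 8*x^2 + 6*x - 4 = 0.
  Factor: 8*x^2 + 6*x - 4 = 2*(4*x^2 + 3*x - 2); 4*x^2 + 3*x - 2 = 0 has no rational roots; quadratic formula: x = (-3 ± √41)/8.
  ⇒ x = -sqrt(41)/8 - 3/8 ≈ -1.1754, -3/8 + sqrt(41)/8 ≈ 0.4254

f''(x) = 2*(-8*x^3 - 6*x^2 + 12*x + 3)*exp(-x^2)
Second-derivative test at each critical point:
  f''(-1.1754) = -3.2168 < 0 → local maximum
  f''(0.4254) = 10.6864 > 0 → local minimum

Critical points: x = -sqrt(41)/8 - 3/8 ≈ -1.1754 (local maximum); x = -3/8 + sqrt(41)/8 ≈ 0.4254 (local minimum)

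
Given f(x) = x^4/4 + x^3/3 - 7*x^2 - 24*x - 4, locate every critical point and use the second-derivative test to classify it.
f'(x) = x^3 + x^2 - 14*x - 24

Solve f'(x) = 0:
  Factor: x^3 + x^2 - 14*x - 24 = (x - 4)*(x + 2)*(x + 3) = 0.
  ⇒ x = -3, -2, 4

f''(x) = 3*x^2 + 2*x - 14
Second-derivative test at each critical point:
  f''(-3) = 7 > 0 → local minimum
  f''(-2) = -6 < 0 → local maximum
  f''(4) = 42 > 0 → local minimum

Critical points: x = -3 (local minimum); x = -2 (local maximum); x = 4 (local minimum)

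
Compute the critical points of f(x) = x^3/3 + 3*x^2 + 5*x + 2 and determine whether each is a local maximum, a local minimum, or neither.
f'(x) = x^2 + 6*x + 5

Solve f'(x) = 0:
  Factor: x^2 + 6*x + 5 = (x + 1)*(x + 5) = 0.
  ⇒ x = -5, -1

f''(x) = 2*x + 6
Second-derivative test at each critical point:
  f''(-5) = -4 < 0 → local maximum
  f''(-1) = 4 > 0 → local minimum

Critical points: x = -5 (local maximum); x = -1 (local minimum)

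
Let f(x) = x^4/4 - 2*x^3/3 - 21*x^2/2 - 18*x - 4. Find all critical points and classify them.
f'(x) = x^3 - 2*x^2 - 21*x - 18

Solve f'(x) = 0:
  Factor: x^3 - 2*x^2 - 21*x - 18 = (x - 6)*(x + 1)*(x + 3) = 0.
  ⇒ x = -3, -1, 6

f''(x) = 3*x^2 - 4*x - 21
Second-derivative test at each critical point:
  f''(-3) = 18 > 0 → local minimum
  f''(-1) = -14 < 0 → local maximum
  f''(6) = 63 > 0 → local minimum

Critical points: x = -3 (local minimum); x = -1 (local maximum); x = 6 (local minimum)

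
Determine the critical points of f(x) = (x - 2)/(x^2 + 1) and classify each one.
f'(x) = (x^2 - 2*x*(x - 2) + 1)/(x^2 + 1)^2

Solve f'(x) = 0:
  f'(x) = -(x^2 - 4*x - 1)/(x^2 + 1)^2; the denominator is positive wherever f is defined, so f'(x) = 0 ⇔ -x^2 + 4*x + 1 = 0.
  x^2 - 4*x - 1 = 0 has no rational roots; quadratic formula: x = (4 ± √20)/2.
  ⇒ x = 2 - sqrt(5) ≈ -0.2361, 2 + sqrt(5) ≈ 4.2361

f''(x) = 2*(4*x^2*(x - 2) + (2 - 3*x)*(x^2 + 1))/(x^2 + 1)^3
Second-derivative test at each critical point:
  f''(-0.2361) = 4.0125 > 0 → local minimum
  f''(4.2361) = -0.0125 < 0 → local maximum

Critical points: x = 2 - sqrt(5) ≈ -0.2361 (local minimum); x = 2 + sqrt(5) ≈ 4.2361 (local maximum)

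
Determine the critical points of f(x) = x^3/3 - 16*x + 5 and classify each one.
f'(x) = x^2 - 16

Solve f'(x) = 0:
  Factor: x^2 - 16 = (x - 4)*(x + 4) = 0.
  ⇒ x = -4, 4

f''(x) = 2*x
Second-derivative test at each critical point:
  f''(-4) = -8 < 0 → local maximum
  f''(4) = 8 > 0 → local minimum

Critical points: x = -4 (local maximum); x = 4 (local minimum)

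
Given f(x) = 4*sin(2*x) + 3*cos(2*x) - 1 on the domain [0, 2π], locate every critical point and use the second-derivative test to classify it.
f'(x) = -6*sin(2*x) + 8*cos(2*x)

Solve f'(x) = 0 on [0, 2π]:
  f'(x) = 0 ⇔ 4*cos(2*x) = 3*sin(2*x) ⇔ tan(2*x) = 4/3, i.e. 2*x = arctan(4/3) + nπ; keep the solutions lying in [0, 2π].
  ⇒ x = atan(4/3)/2 ≈ 0.4636, atan(4/3)/2 + pi/2 ≈ 2.0344, atan(4/3)/2 + pi ≈ 3.6052, atan(4/3)/2 + 3*pi/2 ≈ 5.1760

f''(x) = -16*sin(2*x) - 12*cos(2*x)
Second-derivative test at each critical point:
  f''(0.4636) = -20 < 0 → local maximum
  f''(2.0344) = 20 > 0 → local minimum
  f''(3.6052) = -20 < 0 → local maximum
  f''(5.1760) = 20 > 0 → local minimum

Critical points: x = atan(4/3)/2 ≈ 0.4636 (local maximum); x = atan(4/3)/2 + pi/2 ≈ 2.0344 (local minimum); x = atan(4/3)/2 + pi ≈ 3.6052 (local maximum); x = atan(4/3)/2 + 3*pi/2 ≈ 5.1760 (local minimum)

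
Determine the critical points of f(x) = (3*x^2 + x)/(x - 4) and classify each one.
f'(x) = (3*x^2 - 24*x - 4)/(x^2 - 8*x + 16)

Solve f'(x) = 0:
  f'(x) = (3*x^2 - 24*x - 4)/(x - 4)^2; the denominator is positive wherever f is defined, so f'(x) = 0 ⇔ 3*x^2 - 24*x - 4 = 0.
  3*x^2 - 24*x - 4 = 0 has no rational roots; quadratic formula: x = (24 ± √624)/6.
  ⇒ x = 4 - 2*sqrt(39)/3 ≈ -0.1633, 4 + 2*sqrt(39)/3 ≈ 8.1633

f''(x) = 104/(x^3 - 12*x^2 + 48*x - 64)
Second-derivative test at each critical point:
  f''(-0.1633) = -1.4412 < 0 → local maximum
  f''(8.1633) = 1.4412 > 0 → local minimum

Critical points: x = 4 - 2*sqrt(39)/3 ≈ -0.1633 (local maximum); x = 4 + 2*sqrt(39)/3 ≈ 8.1633 (local minimum)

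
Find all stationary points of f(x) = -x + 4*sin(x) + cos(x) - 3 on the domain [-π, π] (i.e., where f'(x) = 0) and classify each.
f'(x) = -sin(x) + 4*cos(x) - 1

Solve f'(x) = 0 on [-π, π]:
  f'(x) = 0 ⇔ -sin(x) + 4*cos(x) = 1. Write the left side as R·cos(x + φ) with R = √(4² + 1²) = sqrt(17), cos φ = 4*sqrt(17)/17, sin φ = sqrt(17)/17; then cos(x + φ) = sqrt(17)/17. Solve for x and keep the solutions lying in [-π, π].
  ⇒ x = -pi/2 ≈ -1.5708, atan(15/8) ≈ 1.0808

f''(x) = -4*sin(x) - cos(x)
Second-derivative test at each critical point:
  f''(-1.5708) = 4 > 0 → local minimum
  f''(1.0808) = -4 < 0 → local maximum

Critical points: x = -pi/2 ≈ -1.5708 (local minimum); x = atan(15/8) ≈ 1.0808 (local maximum)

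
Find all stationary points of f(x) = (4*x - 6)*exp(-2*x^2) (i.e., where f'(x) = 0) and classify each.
f'(x) = 4*(-2*x*(2*x - 3) + 1)*exp(-2*x^2)

Solve f'(x) = 0:
  f'(x) = (-16*x^2 + 24*x + 4)·exp(-2*x^2) and exp(-2*x^2) > 0 for every x, so f'(x) = 0 ⇔ -16*x^2 + 24*x + 4 = 0.
  Factor: -16*x^2 + 24*x + 4 = -4*(4*x^2 - 6*x - 1); 4*x^2 - 6*x - 1 = 0 has no rational roots; quadratic formula: x = (6 ± √52)/8.
  ⇒ x = 3/4 - sqrt(13)/4 ≈ -0.1514, 3/4 + sqrt(13)/4 ≈ 1.6514

f''(x) = 8*(4*x^2*(2*x - 3) - 6*x + 3)*exp(-2*x^2)
Second-derivative test at each critical point:
  f''(-0.1514) = 27.5521 > 0 → local minimum
  f''(1.6514) = -0.1234 < 0 → local maximum

Critical points: x = 3/4 - sqrt(13)/4 ≈ -0.1514 (local minimum); x = 3/4 + sqrt(13)/4 ≈ 1.6514 (local maximum)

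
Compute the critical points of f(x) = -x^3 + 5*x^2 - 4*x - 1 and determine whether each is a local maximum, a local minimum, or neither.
f'(x) = -3*x^2 + 10*x - 4

Solve f'(x) = 0:
  3*x^2 - 10*x + 4 = 0 has no rational roots; quadratic formula: x = (10 ± √52)/6.
  ⇒ x = 5/3 - sqrt(13)/3 ≈ 0.4648, sqrt(13)/3 + 5/3 ≈ 2.8685

f''(x) = 10 - 6*x
Second-derivative test at each critical point:
  f''(0.4648) = 7.2111 > 0 → local minimum
  f''(2.8685) = -7.2111 < 0 → local maximum

Critical points: x = 5/3 - sqrt(13)/3 ≈ 0.4648 (local minimum); x = sqrt(13)/3 + 5/3 ≈ 2.8685 (local maximum)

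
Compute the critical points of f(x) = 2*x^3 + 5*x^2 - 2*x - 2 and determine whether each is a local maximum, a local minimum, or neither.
f'(x) = 6*x^2 + 10*x - 2

Solve f'(x) = 0:
  Factor: 6*x^2 + 10*x - 2 = 2*(3*x^2 + 5*x - 1); 3*x^2 + 5*x - 1 = 0 has no rational roots; quadratic formula: x = (-5 ± √37)/6.
  ⇒ x = -sqrt(37)/6 - 5/6 ≈ -1.8471, -5/6 + sqrt(37)/6 ≈ 0.1805

f''(x) = 12*x + 10
Second-derivative test at each critical point:
  f''(-1.8471) = -12.1655 < 0 → local maximum
  f''(0.1805) = 12.1655 > 0 → local minimum

Critical points: x = -sqrt(37)/6 - 5/6 ≈ -1.8471 (local maximum); x = -5/6 + sqrt(37)/6 ≈ 0.1805 (local minimum)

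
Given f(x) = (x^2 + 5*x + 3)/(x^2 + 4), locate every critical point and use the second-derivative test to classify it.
f'(x) = (-5*x^2 + 2*x + 20)/(x^4 + 8*x^2 + 16)

Solve f'(x) = 0:
  f'(x) = -(5*x^2 - 2*x - 20)/(x^2 + 4)^2; the denominator is positive wherever f is defined, so f'(x) = 0 ⇔ -5*x^2 + 2*x + 20 = 0.
  5*x^2 - 2*x - 20 = 0 has no rational roots; quadratic formula: x = (2 ± √404)/10.
  ⇒ x = 1/5 - sqrt(101)/5 ≈ -1.8100, 1/5 + sqrt(101)/5 ≈ 2.2100

f''(x) = 2*(5*x^3 - 3*x^2 - 60*x + 4)/(x^6 + 12*x^4 + 48*x^2 + 64)
Second-derivative test at each critical point:
  f''(-1.8100) = 0.3797 > 0 → local minimum
  f''(2.2100) = -0.2547 < 0 → local maximum

Critical points: x = 1/5 - sqrt(101)/5 ≈ -1.8100 (local minimum); x = 1/5 + sqrt(101)/5 ≈ 2.2100 (local maximum)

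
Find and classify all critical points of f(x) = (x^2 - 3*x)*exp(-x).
f'(x) = (-x^2 + 5*x - 3)*exp(-x)

Solve f'(x) = 0:
  f'(x) = (-x^2 + 5*x - 3)·exp(-x) and exp(-x) > 0 for every x, so f'(x) = 0 ⇔ -x^2 + 5*x - 3 = 0.
  x^2 - 5*x + 3 = 0 has no rational roots; quadratic formula: x = (5 ± √13)/2.
  ⇒ x = 5/2 - sqrt(13)/2 ≈ 0.6972, sqrt(13)/2 + 5/2 ≈ 4.3028

f''(x) = (x^2 - 7*x + 8)*exp(-x)
Second-derivative test at each critical point:
  f''(0.6972) = 1.7954 > 0 → local minimum
  f''(4.3028) = -0.0488 < 0 → local maximum

Critical points: x = 5/2 - sqrt(13)/2 ≈ 0.6972 (local minimum); x = sqrt(13)/2 + 5/2 ≈ 4.3028 (local maximum)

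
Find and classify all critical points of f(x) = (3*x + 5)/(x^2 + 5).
f'(x) = (-3*x^2 - 10*x + 15)/(x^4 + 10*x^2 + 25)

Solve f'(x) = 0:
  f'(x) = -(3*x^2 + 10*x - 15)/(x^2 + 5)^2; the denominator is positive wherever f is defined, so f'(x) = 0 ⇔ -3*x^2 - 10*x + 15 = 0.
  3*x^2 + 10*x - 15 = 0 has no rational roots; quadratic formula: x = (-10 ± √280)/6.
  ⇒ x = -sqrt(70)/3 - 5/3 ≈ -4.4555, -5/3 + sqrt(70)/3 ≈ 1.1222

f''(x) = 2*(4*x^2*(3*x + 5) - (9*x + 5)*(x^2 + 5))/(x^2 + 5)^3
Second-derivative test at each critical point:
  f''(-4.4555) = 0.0271 > 0 → local minimum
  f''(1.1222) = -0.4271 < 0 → local maximum

Critical points: x = -sqrt(70)/3 - 5/3 ≈ -4.4555 (local minimum); x = -5/3 + sqrt(70)/3 ≈ 1.1222 (local maximum)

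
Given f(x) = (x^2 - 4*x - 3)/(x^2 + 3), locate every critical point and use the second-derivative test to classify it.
f'(x) = 4*(x^2 + 3*x - 3)/(x^4 + 6*x^2 + 9)

Solve f'(x) = 0:
  f'(x) = 4*(x^2 + 3*x - 3)/(x^2 + 3)^2; the denominator is positive wherever f is defined, so f'(x) = 0 ⇔ 4*x^2 + 12*x - 12 = 0.
  Factor: 4*x^2 + 12*x - 12 = 4*(x^2 + 3*x - 3); x^2 + 3*x - 3 = 0 has no rational roots; quadratic formula: x = (-3 ± √21)/2.
  ⇒ x = -sqrt(21)/2 - 3/2 ≈ -3.7913, -3/2 + sqrt(21)/2 ≈ 0.7913

f''(x) = 4*(-2*x^3 - 9*x^2 + 18*x + 9)/(x^6 + 9*x^4 + 27*x^2 + 27)
Second-derivative test at each critical point:
  f''(-3.7913) = -0.0607 < 0 → local maximum
  f''(0.7913) = 1.3941 > 0 → local minimum

Critical points: x = -sqrt(21)/2 - 3/2 ≈ -3.7913 (local maximum); x = -3/2 + sqrt(21)/2 ≈ 0.7913 (local minimum)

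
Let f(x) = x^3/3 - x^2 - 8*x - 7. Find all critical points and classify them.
f'(x) = x^2 - 2*x - 8

Solve f'(x) = 0:
  Factor: x^2 - 2*x - 8 = (x - 4)*(x + 2) = 0.
  ⇒ x = -2, 4

f''(x) = 2*x - 2
Second-derivative test at each critical point:
  f''(-2) = -6 < 0 → local maximum
  f''(4) = 6 > 0 → local minimum

Critical points: x = -2 (local maximum); x = 4 (local minimum)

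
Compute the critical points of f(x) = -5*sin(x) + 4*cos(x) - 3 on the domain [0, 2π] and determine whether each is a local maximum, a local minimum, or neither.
f'(x) = -4*sin(x) - 5*cos(x)

Solve f'(x) = 0 on [0, 2π]:
  f'(x) = 0 ⇔ -5*cos(x) = 4*sin(x) ⇔ tan(x) = -5/4, i.e. x = arctan(-5/4) + nπ; keep the solutions lying in [0, 2π].
  ⇒ x = pi - atan(5/4) ≈ 2.2455, -atan(5/4) + 2*pi ≈ 5.3871

f''(x) = 5*sin(x) - 4*cos(x)
Second-derivative test at each critical point:
  f''(2.2455) = 6.4031 > 0 → local minimum
  f''(5.3871) = -6.4031 < 0 → local maximum

Critical points: x = pi - atan(5/4) ≈ 2.2455 (local minimum); x = -atan(5/4) + 2*pi ≈ 5.3871 (local maximum)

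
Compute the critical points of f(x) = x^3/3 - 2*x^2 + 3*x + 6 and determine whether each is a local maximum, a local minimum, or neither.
f'(x) = x^2 - 4*x + 3

Solve f'(x) = 0:
  Factor: x^2 - 4*x + 3 = (x - 3)*(x - 1) = 0.
  ⇒ x = 1, 3

f''(x) = 2*x - 4
Second-derivative test at each critical point:
  f''(1) = -2 < 0 → local maximum
  f''(3) = 2 > 0 → local minimum

Critical points: x = 1 (local maximum); x = 3 (local minimum)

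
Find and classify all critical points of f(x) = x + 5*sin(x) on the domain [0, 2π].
f'(x) = 5*cos(x) + 1

Solve f'(x) = 0 on [0, 2π]:
  f'(x) = 0 ⇔ cos(x) = -1/5, i.e. x = ±arccos(-1/5) + 2nπ; keep the solutions lying in [0, 2π].
  ⇒ x = acos(-1/5) ≈ 1.7722, -acos(-1/5) + 2*pi ≈ 4.5110

f''(x) = -5*sin(x)
Second-derivative test at each critical point:
  f''(1.7722) = -4.8990 < 0 → local maximum
  f''(4.5110) = 4.8990 > 0 → local minimum

Critical points: x = acos(-1/5) ≈ 1.7722 (local maximum); x = -acos(-1/5) + 2*pi ≈ 4.5110 (local minimum)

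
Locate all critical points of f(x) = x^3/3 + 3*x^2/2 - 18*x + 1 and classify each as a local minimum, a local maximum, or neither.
f'(x) = x^2 + 3*x - 18

Solve f'(x) = 0:
  Factor: x^2 + 3*x - 18 = (x - 3)*(x + 6) = 0.
  ⇒ x = -6, 3

f''(x) = 2*x + 3
Second-derivative test at each critical point:
  f''(-6) = -9 < 0 → local maximum
  f''(3) = 9 > 0 → local minimum

Critical points: x = -6 (local maximum); x = 3 (local minimum)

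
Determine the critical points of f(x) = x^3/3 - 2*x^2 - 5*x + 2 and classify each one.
f'(x) = x^2 - 4*x - 5

Solve f'(x) = 0:
  Factor: x^2 - 4*x - 5 = (x - 5)*(x + 1) = 0.
  ⇒ x = -1, 5

f''(x) = 2*x - 4
Second-derivative test at each critical point:
  f''(-1) = -6 < 0 → local maximum
  f''(5) = 6 > 0 → local minimum

Critical points: x = -1 (local maximum); x = 5 (local minimum)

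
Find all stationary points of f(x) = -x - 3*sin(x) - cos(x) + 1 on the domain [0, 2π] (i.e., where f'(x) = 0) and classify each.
f'(x) = sin(x) - 3*cos(x) - 1

Solve f'(x) = 0 on [0, 2π]:
  f'(x) = 0 ⇔ sin(x) - 3*cos(x) = 1. Write the left side as R·cos(x + φ) with R = √((-3)² + (-1)²) = sqrt(10), cos φ = -3*sqrt(10)/10, sin φ = -sqrt(10)/10; then cos(x + φ) = sqrt(10)/10. Solve for x and keep the solutions lying in [0, 2π].
  ⇒ x = pi/2 ≈ 1.5708, atan(4/3) + pi ≈ 4.0689

f''(x) = 3*sin(x) + cos(x)
Second-derivative test at each critical point:
  f''(1.5708) = 3 > 0 → local minimum
  f''(4.0689) = -3 < 0 → local maximum

Critical points: x = pi/2 ≈ 1.5708 (local minimum); x = atan(4/3) + pi ≈ 4.0689 (local maximum)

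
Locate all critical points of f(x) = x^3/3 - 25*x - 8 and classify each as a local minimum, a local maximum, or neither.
f'(x) = x^2 - 25

Solve f'(x) = 0:
  Factor: x^2 - 25 = (x - 5)*(x + 5) = 0.
  ⇒ x = -5, 5

f''(x) = 2*x
Second-derivative test at each critical point:
  f''(-5) = -10 < 0 → local maximum
  f''(5) = 10 > 0 → local minimum

Critical points: x = -5 (local maximum); x = 5 (local minimum)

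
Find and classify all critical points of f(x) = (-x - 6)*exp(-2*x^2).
f'(x) = (4*x*(x + 6) - 1)*exp(-2*x^2)

Solve f'(x) = 0:
  f'(x) = (4*x^2 + 24*x - 1)·exp(-2*x^2) and exp(-2*x^2) > 0 for every x, so f'(x) = 0 ⇔ 4*x^2 + 24*x - 1 = 0.
  4*x^2 + 24*x - 1 = 0 has no rational roots; quadratic formula: x = (-24 ± √592)/8.
  ⇒ x = -sqrt(37)/2 - 3 ≈ -6.0414, -3 + sqrt(37)/2 ≈ 0.0414

f''(x) = 4*(-4*x^2*(x + 6) + 3*x + 6)*exp(-2*x^2)
Second-derivative test at each critical point:
  f''(-6.0414) = -4.832e-31 < 0 → local maximum
  f''(0.0414) = 24.2479 > 0 → local minimum

Critical points: x = -sqrt(37)/2 - 3 ≈ -6.0414 (local maximum); x = -3 + sqrt(37)/2 ≈ 0.0414 (local minimum)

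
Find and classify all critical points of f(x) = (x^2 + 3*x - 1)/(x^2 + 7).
f'(x) = (-3*x^2 + 16*x + 21)/(x^4 + 14*x^2 + 49)

Solve f'(x) = 0:
  f'(x) = -(3*x^2 - 16*x - 21)/(x^2 + 7)^2; the denominator is positive wherever f is defined, so f'(x) = 0 ⇔ -3*x^2 + 16*x + 21 = 0.
  3*x^2 - 16*x - 21 = 0 has no rational roots; quadratic formula: x = (16 ± √508)/6.
  ⇒ x = 8/3 - sqrt(127)/3 ≈ -1.0898, 8/3 + sqrt(127)/3 ≈ 6.4231

f''(x) = 2*(3*x^3 - 24*x^2 - 63*x + 56)/(x^6 + 21*x^4 + 147*x^2 + 343)
Second-derivative test at each critical point:
  f''(-1.0898) = 0.3362 > 0 → local minimum
  f''(6.4231) = -0.0097 < 0 → local maximum

Critical points: x = 8/3 - sqrt(127)/3 ≈ -1.0898 (local minimum); x = 8/3 + sqrt(127)/3 ≈ 6.4231 (local maximum)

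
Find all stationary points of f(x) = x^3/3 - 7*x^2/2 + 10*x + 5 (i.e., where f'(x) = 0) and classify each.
f'(x) = x^2 - 7*x + 10

Solve f'(x) = 0:
  Factor: x^2 - 7*x + 10 = (x - 5)*(x - 2) = 0.
  ⇒ x = 2, 5

f''(x) = 2*x - 7
Second-derivative test at each critical point:
  f''(2) = -3 < 0 → local maximum
  f''(5) = 3 > 0 → local minimum

Critical points: x = 2 (local maximum); x = 5 (local minimum)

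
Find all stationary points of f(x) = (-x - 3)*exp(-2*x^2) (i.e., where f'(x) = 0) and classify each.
f'(x) = (4*x*(x + 3) - 1)*exp(-2*x^2)

Solve f'(x) = 0:
  f'(x) = (4*x^2 + 12*x - 1)·exp(-2*x^2) and exp(-2*x^2) > 0 for every x, so f'(x) = 0 ⇔ 4*x^2 + 12*x - 1 = 0.
  4*x^2 + 12*x - 1 = 0 has no rational roots; quadratic formula: x = (-12 ± √160)/8.
  ⇒ x = -sqrt(10)/2 - 3/2 ≈ -3.0811, -3/2 + sqrt(10)/2 ≈ 0.0811

f''(x) = 4*(-4*x^2*(x + 3) + 3*x + 3)*exp(-2*x^2)
Second-derivative test at each critical point:
  f''(-3.0811) = -7.181e-08 < 0 → local maximum
  f''(0.0811) = 12.4837 > 0 → local minimum

Critical points: x = -sqrt(10)/2 - 3/2 ≈ -3.0811 (local maximum); x = -3/2 + sqrt(10)/2 ≈ 0.0811 (local minimum)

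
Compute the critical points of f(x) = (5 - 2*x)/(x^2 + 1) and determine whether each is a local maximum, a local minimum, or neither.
f'(x) = 2*(x^2 - 5*x - 1)/(x^4 + 2*x^2 + 1)

Solve f'(x) = 0:
  f'(x) = 2*(x^2 - 5*x - 1)/(x^2 + 1)^2; the denominator is positive wherever f is defined, so f'(x) = 0 ⇔ 2*x^2 - 10*x - 2 = 0.
  Factor: 2*x^2 - 10*x - 2 = 2*(x^2 - 5*x - 1); x^2 - 5*x - 1 = 0 has no rational roots; quadratic formula: x = (5 ± √29)/2.
  ⇒ x = 5/2 - sqrt(29)/2 ≈ -0.1926, 5/2 + sqrt(29)/2 ≈ 5.1926

f''(x) = 2*(4*x^2*(5 - 2*x) + (6*x - 5)*(x^2 + 1))/(x^2 + 1)^3
Second-derivative test at each critical point:
  f''(-0.1926) = -10.0138 < 0 → local maximum
  f''(5.1926) = 0.0138 > 0 → local minimum

Critical points: x = 5/2 - sqrt(29)/2 ≈ -0.1926 (local maximum); x = 5/2 + sqrt(29)/2 ≈ 5.1926 (local minimum)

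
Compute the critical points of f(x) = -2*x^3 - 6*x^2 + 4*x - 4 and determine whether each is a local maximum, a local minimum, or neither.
f'(x) = -6*x^2 - 12*x + 4

Solve f'(x) = 0:
  Factor: -6*x^2 - 12*x + 4 = -2*(3*x^2 + 6*x - 2); 3*x^2 + 6*x - 2 = 0 has no rational roots; quadratic formula: x = (-6 ± √60)/6.
  ⇒ x = -sqrt(15)/3 - 1 ≈ -2.2910, -1 + sqrt(15)/3 ≈ 0.2910

f''(x) = -12*x - 12
Second-derivative test at each critical point:
  f''(-2.2910) = 15.4919 > 0 → local minimum
  f''(0.2910) = -15.4919 < 0 → local maximum

Critical points: x = -sqrt(15)/3 - 1 ≈ -2.2910 (local minimum); x = -1 + sqrt(15)/3 ≈ 0.2910 (local maximum)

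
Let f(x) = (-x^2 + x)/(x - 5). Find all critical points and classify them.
f'(x) = (-x^2 + 10*x - 5)/(x^2 - 10*x + 25)

Solve f'(x) = 0:
  f'(x) = -(x^2 - 10*x + 5)/(x - 5)^2; the denominator is positive wherever f is defined, so f'(x) = 0 ⇔ -x^2 + 10*x - 5 = 0.
  x^2 - 10*x + 5 = 0 has no rational roots; quadratic formula: x = (10 ± √80)/2.
  ⇒ x = 5 - 2*sqrt(5) ≈ 0.5279, 2*sqrt(5) + 5 ≈ 9.4721

f''(x) = -40/(x^3 - 15*x^2 + 75*x - 125)
Second-derivative test at each critical point:
  f''(0.5279) = 0.4472 > 0 → local minimum
  f''(9.4721) = -0.4472 < 0 → local maximum

Critical points: x = 5 - 2*sqrt(5) ≈ 0.5279 (local minimum); x = 2*sqrt(5) + 5 ≈ 9.4721 (local maximum)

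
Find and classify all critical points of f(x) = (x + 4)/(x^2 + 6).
f'(x) = (x^2 - 2*x*(x + 4) + 6)/(x^2 + 6)^2

Solve f'(x) = 0:
  f'(x) = -(x^2 + 8*x - 6)/(x^2 + 6)^2; the denominator is positive wherever f is defined, so f'(x) = 0 ⇔ -x^2 - 8*x + 6 = 0.
  x^2 + 8*x - 6 = 0 has no rational roots; quadratic formula: x = (-8 ± √88)/2.
  ⇒ x = -sqrt(22) - 4 ≈ -8.6904, -4 + sqrt(22) ≈ 0.6904

f''(x) = 2*(4*x^2*(x + 4) - (3*x + 4)*(x^2 + 6))/(x^2 + 6)^3
Second-derivative test at each critical point:
  f''(-8.6904) = 0.0014 > 0 → local minimum
  f''(0.6904) = -0.2236 < 0 → local maximum

Critical points: x = -sqrt(22) - 4 ≈ -8.6904 (local minimum); x = -4 + sqrt(22) ≈ 0.6904 (local maximum)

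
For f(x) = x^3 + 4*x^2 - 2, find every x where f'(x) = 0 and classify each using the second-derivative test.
f'(x) = x*(3*x + 8)

Solve f'(x) = 0:
  Factor: 3*x^2 + 8*x = x*(3*x + 8) = 0.
  ⇒ x = -8/3, 0

f''(x) = 6*x + 8
Second-derivative test at each critical point:
  f''(-8/3) = -8 < 0 → local maximum
  f''(0) = 8 > 0 → local minimum

Critical points: x = -8/3 (local maximum); x = 0 (local minimum)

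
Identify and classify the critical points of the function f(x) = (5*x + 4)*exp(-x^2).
f'(x) = (-2*x*(5*x + 4) + 5)*exp(-x^2)

Solve f'(x) = 0:
  f'(x) = (-10*x^2 - 8*x + 5)·exp(-x^2) and exp(-x^2) > 0 for every x, so f'(x) = 0 ⇔ -10*x^2 - 8*x + 5 = 0.
  10*x^2 + 8*x - 5 = 0 has no rational roots; quadratic formula: x = (-8 ± √264)/20.
  ⇒ x = -sqrt(66)/10 - 2/5 ≈ -1.2124, -2/5 + sqrt(66)/10 ≈ 0.4124

f''(x) = 2*(2*x^2*(5*x + 4) - 15*x - 4)*exp(-x^2)
Second-derivative test at each critical point:
  f''(-1.2124) = 3.7361 > 0 → local minimum
  f''(0.4124) = -13.7069 < 0 → local maximum

Critical points: x = -sqrt(66)/10 - 2/5 ≈ -1.2124 (local minimum); x = -2/5 + sqrt(66)/10 ≈ 0.4124 (local maximum)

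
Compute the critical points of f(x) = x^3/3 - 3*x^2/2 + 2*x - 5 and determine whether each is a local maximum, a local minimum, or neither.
f'(x) = x^2 - 3*x + 2

Solve f'(x) = 0:
  Factor: x^2 - 3*x + 2 = (x - 2)*(x - 1) = 0.
  ⇒ x = 1, 2

f''(x) = 2*x - 3
Second-derivative test at each critical point:
  f''(1) = -1 < 0 → local maximum
  f''(2) = 1 > 0 → local minimum

Critical points: x = 1 (local maximum); x = 2 (local minimum)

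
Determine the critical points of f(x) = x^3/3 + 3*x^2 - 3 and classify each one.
f'(x) = x*(x + 6)

Solve f'(x) = 0:
  Factor: x^2 + 6*x = x*(x + 6) = 0.
  ⇒ x = -6, 0

f''(x) = 2*x + 6
Second-derivative test at each critical point:
  f''(-6) = -6 < 0 → local maximum
  f''(0) = 6 > 0 → local minimum

Critical points: x = -6 (local maximum); x = 0 (local minimum)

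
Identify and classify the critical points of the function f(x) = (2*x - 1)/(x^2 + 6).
f'(x) = 2*(-x^2 + x + 6)/(x^4 + 12*x^2 + 36)

Solve f'(x) = 0:
  f'(x) = -2*(x - 3)*(x + 2)/(x^2 + 6)^2; the denominator is positive wherever f is defined, so f'(x) = 0 ⇔ -2*x^2 + 2*x + 12 = 0.
  Factor: -2*x^2 + 2*x + 12 = -2*(x - 3)*(x + 2) = 0.
  ⇒ x = -2, 3

f''(x) = 2*(4*x^2*(2*x - 1) + (1 - 6*x)*(x^2 + 6))/(x^2 + 6)^3
Second-derivative test at each critical point:
  f''(-2) = 1/10 > 0 → local minimum
  f''(3) = -2/45 < 0 → local maximum

Critical points: x = -2 (local minimum); x = 3 (local maximum)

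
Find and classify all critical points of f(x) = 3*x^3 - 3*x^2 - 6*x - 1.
f'(x) = 9*x^2 - 6*x - 6

Solve f'(x) = 0:
  Factor: 9*x^2 - 6*x - 6 = 3*(3*x^2 - 2*x - 2); 3*x^2 - 2*x - 2 = 0 has no rational roots; quadratic formula: x = (2 ± √28)/6.
  ⇒ x = 1/3 - sqrt(7)/3 ≈ -0.5486, 1/3 + sqrt(7)/3 ≈ 1.2153

f''(x) = 18*x - 6
Second-derivative test at each critical point:
  f''(-0.5486) = -15.8745 < 0 → local maximum
  f''(1.2153) = 15.8745 > 0 → local minimum

Critical points: x = 1/3 - sqrt(7)/3 ≈ -0.5486 (local maximum); x = 1/3 + sqrt(7)/3 ≈ 1.2153 (local minimum)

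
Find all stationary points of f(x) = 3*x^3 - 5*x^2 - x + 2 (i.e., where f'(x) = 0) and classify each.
f'(x) = 9*x^2 - 10*x - 1

Solve f'(x) = 0:
  9*x^2 - 10*x - 1 = 0 has no rational roots; quadratic formula: x = (10 ± √136)/18.
  ⇒ x = 5/9 - sqrt(34)/9 ≈ -0.0923, 5/9 + sqrt(34)/9 ≈ 1.2034

f''(x) = 18*x - 10
Second-derivative test at each critical point:
  f''(-0.0923) = -11.6619 < 0 → local maximum
  f''(1.2034) = 11.6619 > 0 → local minimum

Critical points: x = 5/9 - sqrt(34)/9 ≈ -0.0923 (local maximum); x = 5/9 + sqrt(34)/9 ≈ 1.2034 (local minimum)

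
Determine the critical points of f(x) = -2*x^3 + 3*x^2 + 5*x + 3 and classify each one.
f'(x) = -6*x^2 + 6*x + 5

Solve f'(x) = 0:
  6*x^2 - 6*x - 5 = 0 has no rational roots; quadratic formula: x = (6 ± √156)/12.
  ⇒ x = 1/2 - sqrt(39)/6 ≈ -0.5408, 1/2 + sqrt(39)/6 ≈ 1.5408

f''(x) = 6 - 12*x
Second-derivative test at each critical point:
  f''(-0.5408) = 12.4900 > 0 → local minimum
  f''(1.5408) = -12.4900 < 0 → local maximum

Critical points: x = 1/2 - sqrt(39)/6 ≈ -0.5408 (local minimum); x = 1/2 + sqrt(39)/6 ≈ 1.5408 (local maximum)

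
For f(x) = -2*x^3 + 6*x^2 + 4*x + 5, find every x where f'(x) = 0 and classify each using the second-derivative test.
f'(x) = -6*x^2 + 12*x + 4

Solve f'(x) = 0:
  Factor: -6*x^2 + 12*x + 4 = -2*(3*x^2 - 6*x - 2); 3*x^2 - 6*x - 2 = 0 has no rational roots; quadratic formula: x = (6 ± √60)/6.
  ⇒ x = 1 - sqrt(15)/3 ≈ -0.2910, 1 + sqrt(15)/3 ≈ 2.2910

f''(x) = 12 - 12*x
Second-derivative test at each critical point:
  f''(-0.2910) = 15.4919 > 0 → local minimum
  f''(2.2910) = -15.4919 < 0 → local maximum

Critical points: x = 1 - sqrt(15)/3 ≈ -0.2910 (local minimum); x = 1 + sqrt(15)/3 ≈ 2.2910 (local maximum)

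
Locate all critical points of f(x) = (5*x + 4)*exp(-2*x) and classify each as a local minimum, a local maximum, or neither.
f'(x) = (-10*x - 3)*exp(-2*x)

Solve f'(x) = 0:
  f'(x) = (-10*x - 3)·exp(-2*x) and exp(-2*x) > 0 for every x, so f'(x) = 0 ⇔ -10*x - 3 = 0.
  -10*x - 3 = 0.
  ⇒ x = -3/10

f''(x) = 4*(5*x - 1)*exp(-2*x)
Second-derivative test at each critical point:
  f''(-3/10) = -18.2212 < 0 → local maximum

Critical points: x = -3/10 (local maximum)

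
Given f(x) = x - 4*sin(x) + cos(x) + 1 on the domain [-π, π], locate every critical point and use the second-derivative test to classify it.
f'(x) = -sin(x) - 4*cos(x) + 1

Solve f'(x) = 0 on [-π, π]:
  f'(x) = 0 ⇔ -sin(x) - 4*cos(x) = -1. Write the left side as R·cos(x + φ) with R = √((-4)² + 1²) = sqrt(17), cos φ = -4*sqrt(17)/17, sin φ = sqrt(17)/17; then cos(x + φ) = -sqrt(17)/17. Solve for x and keep the solutions lying in [-π, π].
  ⇒ x = -atan(15/8) ≈ -1.0808, pi/2 ≈ 1.5708

f''(x) = 4*sin(x) - cos(x)
Second-derivative test at each critical point:
  f''(-1.0808) = -4 < 0 → local maximum
  f''(1.5708) = 4 > 0 → local minimum

Critical points: x = -atan(15/8) ≈ -1.0808 (local maximum); x = pi/2 ≈ 1.5708 (local minimum)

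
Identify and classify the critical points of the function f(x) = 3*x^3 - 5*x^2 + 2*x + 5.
f'(x) = 9*x^2 - 10*x + 2

Solve f'(x) = 0:
  9*x^2 - 10*x + 2 = 0 has no rational roots; quadratic formula: x = (10 ± √28)/18.
  ⇒ x = 5/9 - sqrt(7)/9 ≈ 0.2616, sqrt(7)/9 + 5/9 ≈ 0.8495

f''(x) = 18*x - 10
Second-derivative test at each critical point:
  f''(0.2616) = -5.2915 < 0 → local maximum
  f''(0.8495) = 5.2915 > 0 → local minimum

Critical points: x = 5/9 - sqrt(7)/9 ≈ 0.2616 (local maximum); x = sqrt(7)/9 + 5/9 ≈ 0.8495 (local minimum)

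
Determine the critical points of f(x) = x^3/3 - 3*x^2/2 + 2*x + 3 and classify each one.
f'(x) = x^2 - 3*x + 2

Solve f'(x) = 0:
  Factor: x^2 - 3*x + 2 = (x - 2)*(x - 1) = 0.
  ⇒ x = 1, 2

f''(x) = 2*x - 3
Second-derivative test at each critical point:
  f''(1) = -1 < 0 → local maximum
  f''(2) = 1 > 0 → local minimum

Critical points: x = 1 (local maximum); x = 2 (local minimum)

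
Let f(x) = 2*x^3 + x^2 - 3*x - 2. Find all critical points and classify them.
f'(x) = 6*x^2 + 2*x - 3

Solve f'(x) = 0:
  6*x^2 + 2*x - 3 = 0 has no rational roots; quadratic formula: x = (-2 ± √76)/12.
  ⇒ x = -sqrt(19)/6 - 1/6 ≈ -0.8931, -1/6 + sqrt(19)/6 ≈ 0.5598

f''(x) = 12*x + 2
Second-derivative test at each critical point:
  f''(-0.8931) = -8.7178 < 0 → local maximum
  f''(0.5598) = 8.7178 > 0 → local minimum

Critical points: x = -sqrt(19)/6 - 1/6 ≈ -0.8931 (local maximum); x = -1/6 + sqrt(19)/6 ≈ 0.5598 (local minimum)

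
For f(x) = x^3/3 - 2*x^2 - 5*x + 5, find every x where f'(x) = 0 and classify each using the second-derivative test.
f'(x) = x^2 - 4*x - 5

Solve f'(x) = 0:
  Factor: x^2 - 4*x - 5 = (x - 5)*(x + 1) = 0.
  ⇒ x = -1, 5

f''(x) = 2*x - 4
Second-derivative test at each critical point:
  f''(-1) = -6 < 0 → local maximum
  f''(5) = 6 > 0 → local minimum

Critical points: x = -1 (local maximum); x = 5 (local minimum)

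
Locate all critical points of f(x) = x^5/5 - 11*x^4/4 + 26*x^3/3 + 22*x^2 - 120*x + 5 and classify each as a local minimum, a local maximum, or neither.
f'(x) = x^4 - 11*x^3 + 26*x^2 + 44*x - 120

Solve f'(x) = 0:
  Factor: x^4 - 11*x^3 + 26*x^2 + 44*x - 120 = (x - 6)*(x - 5)*(x - 2)*(x + 2) = 0.
  ⇒ x = -2, 2, 5, 6

f''(x) = 4*x^3 - 33*x^2 + 52*x + 44
Second-derivative test at each critical point:
  f''(-2) = -224 < 0 → local maximum
  f''(2) = 48 > 0 → local minimum
  f''(5) = -21 < 0 → local maximum
  f''(6) = 32 > 0 → local minimum

Critical points: x = -2 (local maximum); x = 2 (local minimum); x = 5 (local maximum); x = 6 (local minimum)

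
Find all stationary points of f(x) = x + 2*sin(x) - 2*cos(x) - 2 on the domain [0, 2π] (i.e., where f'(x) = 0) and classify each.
f'(x) = 2*sqrt(2)*sin(x + pi/4) + 1

Solve f'(x) = 0 on [0, 2π]:
  f'(x) = 0 ⇔ 2*sin(x) + 2*cos(x) = -1. Write the left side as R·cos(x + φ) with R = √(2² + (-2)²) = 2*sqrt(2), cos φ = sqrt(2)/2, sin φ = -sqrt(2)/2; then cos(x + φ) = -sqrt(2)/4. Solve for x and keep the solutions lying in [0, 2π].
  ⇒ x = atan((-1 + sqrt(7))/(-sqrt(7) - 1)) + pi ≈ 2.7176, atan((-sqrt(7) - 1)/(-1 + sqrt(7))) + 2*pi ≈ 5.1364

f''(x) = 2*sqrt(2)*cos(x + pi/4)
Second-derivative test at each critical point:
  f''(2.7176) = -2.6458 < 0 → local maximum
  f''(5.1364) = 2.6458 > 0 → local minimum

Critical points: x = atan((-1 + sqrt(7))/(-sqrt(7) - 1)) + pi ≈ 2.7176 (local maximum); x = atan((-sqrt(7) - 1)/(-1 + sqrt(7))) + 2*pi ≈ 5.1364 (local minimum)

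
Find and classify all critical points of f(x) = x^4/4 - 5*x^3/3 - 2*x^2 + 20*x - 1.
f'(x) = x^3 - 5*x^2 - 4*x + 20

Solve f'(x) = 0:
  Factor: x^3 - 5*x^2 - 4*x + 20 = (x - 5)*(x - 2)*(x + 2) = 0.
  ⇒ x = -2, 2, 5

f''(x) = 3*x^2 - 10*x - 4
Second-derivative test at each critical point:
  f''(-2) = 28 > 0 → local minimum
  f''(2) = -12 < 0 → local maximum
  f''(5) = 21 > 0 → local minimum

Critical points: x = -2 (local minimum); x = 2 (local maximum); x = 5 (local minimum)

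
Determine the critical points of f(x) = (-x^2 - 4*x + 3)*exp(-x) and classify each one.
f'(x) = (x^2 + 2*x - 7)*exp(-x)

Solve f'(x) = 0:
  f'(x) = (x^2 + 2*x - 7)·exp(-x) and exp(-x) > 0 for every x, so f'(x) = 0 ⇔ x^2 + 2*x - 7 = 0.
  x^2 + 2*x - 7 = 0 has no rational roots; quadratic formula: x = (-2 ± √32)/2.
  ⇒ x = -2*sqrt(2) - 1 ≈ -3.8284, -1 + 2*sqrt(2) ≈ 1.8284

f''(x) = (9 - x^2)*exp(-x)
Second-derivative test at each critical point:
  f''(-3.8284) = -260.1595 < 0 → local maximum
  f''(1.8284) = 0.9089 > 0 → local minimum

Critical points: x = -2*sqrt(2) - 1 ≈ -3.8284 (local maximum); x = -1 + 2*sqrt(2) ≈ 1.8284 (local minimum)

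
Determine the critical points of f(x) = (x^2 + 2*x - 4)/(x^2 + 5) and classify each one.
f'(x) = 2*(-x^2 + 9*x + 5)/(x^4 + 10*x^2 + 25)

Solve f'(x) = 0:
  f'(x) = -2*(x^2 - 9*x - 5)/(x^2 + 5)^2; the denominator is positive wherever f is defined, so f'(x) = 0 ⇔ -2*x^2 + 18*x + 10 = 0.
  Factor: -2*x^2 + 18*x + 10 = -2*(x^2 - 9*x - 5); x^2 - 9*x - 5 = 0 has no rational roots; quadratic formula: x = (9 ± √101)/2.
  ⇒ x = 9/2 - sqrt(101)/2 ≈ -0.5249, 9/2 + sqrt(101)/2 ≈ 9.5249

f''(x) = 2*(2*x^3 - 27*x^2 - 30*x + 45)/(x^6 + 15*x^4 + 75*x^2 + 125)
Second-derivative test at each critical point:
  f''(-0.5249) = 0.7222 > 0 → local minimum
  f''(9.5249) = -0.0022 < 0 → local maximum

Critical points: x = 9/2 - sqrt(101)/2 ≈ -0.5249 (local minimum); x = 9/2 + sqrt(101)/2 ≈ 9.5249 (local maximum)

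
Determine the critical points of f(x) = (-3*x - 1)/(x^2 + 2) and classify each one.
f'(x) = (3*x^2 + 2*x - 6)/(x^4 + 4*x^2 + 4)

Solve f'(x) = 0:
  f'(x) = (3*x^2 + 2*x - 6)/(x^2 + 2)^2; the denominator is positive wherever f is defined, so f'(x) = 0 ⇔ 3*x^2 + 2*x - 6 = 0.
  3*x^2 + 2*x - 6 = 0 has no rational roots; quadratic formula: x = (-2 ± √76)/6.
  ⇒ x = -sqrt(19)/3 - 1/3 ≈ -1.7863, -1/3 + sqrt(19)/3 ≈ 1.1196

f''(x) = 2*(-4*x^2*(3*x + 1) + (9*x + 1)*(x^2 + 2))/(x^2 + 2)^3
Second-derivative test at each critical point:
  f''(-1.7863) = -0.3235 < 0 → local maximum
  f''(1.1196) = 0.8235 > 0 → local minimum

Critical points: x = -sqrt(19)/3 - 1/3 ≈ -1.7863 (local maximum); x = -1/3 + sqrt(19)/3 ≈ 1.1196 (local minimum)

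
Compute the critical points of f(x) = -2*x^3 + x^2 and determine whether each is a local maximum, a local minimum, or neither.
f'(x) = 2*x*(1 - 3*x)

Solve f'(x) = 0:
  Factor: -6*x^2 + 2*x = -2*x*(3*x - 1) = 0.
  ⇒ x = 0, 1/3

f''(x) = 2 - 12*x
Second-derivative test at each critical point:
  f''(0) = 2 > 0 → local minimum
  f''(1/3) = -2 < 0 → local maximum

Critical points: x = 0 (local minimum); x = 1/3 (local maximum)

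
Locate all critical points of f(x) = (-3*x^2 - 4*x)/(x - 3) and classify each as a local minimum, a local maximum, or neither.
f'(x) = 3*(-x^2 + 6*x + 4)/(x^2 - 6*x + 9)

Solve f'(x) = 0:
  f'(x) = -3*(x^2 - 6*x - 4)/(x - 3)^2; the denominator is positive wherever f is defined, so f'(x) = 0 ⇔ -3*x^2 + 18*x + 12 = 0.
  Factor: -3*x^2 + 18*x + 12 = -3*(x^2 - 6*x - 4); x^2 - 6*x - 4 = 0 has no rational roots; quadratic formula: x = (6 ± √52)/2.
  ⇒ x = 3 - sqrt(13) ≈ -0.6056, 3 + sqrt(13) ≈ 6.6056

f''(x) = -78/(x^3 - 9*x^2 + 27*x - 27)
Second-derivative test at each critical point:
  f''(-0.6056) = 1.6641 > 0 → local minimum
  f''(6.6056) = -1.6641 < 0 → local maximum

Critical points: x = 3 - sqrt(13) ≈ -0.6056 (local minimum); x = 3 + sqrt(13) ≈ 6.6056 (local maximum)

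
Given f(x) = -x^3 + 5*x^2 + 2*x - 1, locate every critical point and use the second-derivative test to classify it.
f'(x) = -3*x^2 + 10*x + 2

Solve f'(x) = 0:
  3*x^2 - 10*x - 2 = 0 has no rational roots; quadratic formula: x = (10 ± √124)/6.
  ⇒ x = 5/3 - sqrt(31)/3 ≈ -0.1893, 5/3 + sqrt(31)/3 ≈ 3.5226

f''(x) = 10 - 6*x
Second-derivative test at each critical point:
  f''(-0.1893) = 11.1355 > 0 → local minimum
  f''(3.5226) = -11.1355 < 0 → local maximum

Critical points: x = 5/3 - sqrt(31)/3 ≈ -0.1893 (local minimum); x = 5/3 + sqrt(31)/3 ≈ 3.5226 (local maximum)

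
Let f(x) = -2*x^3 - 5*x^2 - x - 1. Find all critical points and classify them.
f'(x) = -6*x^2 - 10*x - 1

Solve f'(x) = 0:
  6*x^2 + 10*x + 1 = 0 has no rational roots; quadratic formula: x = (-10 ± √76)/12.
  ⇒ x = -5/6 - sqrt(19)/6 ≈ -1.5598, -5/6 + sqrt(19)/6 ≈ -0.1069

f''(x) = -12*x - 10
Second-derivative test at each critical point:
  f''(-1.5598) = 8.7178 > 0 → local minimum
  f''(-0.1069) = -8.7178 < 0 → local maximum

Critical points: x = -5/6 - sqrt(19)/6 ≈ -1.5598 (local minimum); x = -5/6 + sqrt(19)/6 ≈ -0.1069 (local maximum)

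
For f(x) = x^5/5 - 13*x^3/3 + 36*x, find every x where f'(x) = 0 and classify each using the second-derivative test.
f'(x) = x^4 - 13*x^2 + 36

Solve f'(x) = 0:
  Factor: x^4 - 13*x^2 + 36 = (x - 3)*(x - 2)*(x + 2)*(x + 3) = 0.
  ⇒ x = -3, -2, 2, 3

f''(x) = 4*x^3 - 26*x
Second-derivative test at each critical point:
  f''(-3) = -30 < 0 → local maximum
  f''(-2) = 20 > 0 → local minimum
  f''(2) = -20 < 0 → local maximum
  f''(3) = 30 > 0 → local minimum

Critical points: x = -3 (local maximum); x = -2 (local minimum); x = 2 (local maximum); x = 3 (local minimum)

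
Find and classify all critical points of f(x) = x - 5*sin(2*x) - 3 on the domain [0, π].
f'(x) = 1 - 10*cos(2*x)

Solve f'(x) = 0 on [0, π]:
  f'(x) = 0 ⇔ cos(2*x) = 1/10, i.e. 2*x = ±arccos(1/10) + 2nπ; keep the solutions lying in [0, π].
  ⇒ x = acos(1/10)/2 ≈ 0.7353, pi - acos(1/10)/2 ≈ 2.4063

f''(x) = 20*sin(2*x)
Second-derivative test at each critical point:
  f''(0.7353) = 19.8997 > 0 → local minimum
  f''(2.4063) = -19.8997 < 0 → local maximum

Critical points: x = acos(1/10)/2 ≈ 0.7353 (local minimum); x = pi - acos(1/10)/2 ≈ 2.4063 (local maximum)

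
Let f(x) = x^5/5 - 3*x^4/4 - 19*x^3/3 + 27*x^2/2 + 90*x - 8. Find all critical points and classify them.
f'(x) = x^4 - 3*x^3 - 19*x^2 + 27*x + 90

Solve f'(x) = 0:
  Factor: x^4 - 3*x^3 - 19*x^2 + 27*x + 90 = (x - 5)*(x - 3)*(x + 2)*(x + 3) = 0.
  ⇒ x = -3, -2, 3, 5

f''(x) = 4*x^3 - 9*x^2 - 38*x + 27
Second-derivative test at each critical point:
  f''(-3) = -48 < 0 → local maximum
  f''(-2) = 35 > 0 → local minimum
  f''(3) = -60 < 0 → local maximum
  f''(5) = 112 > 0 → local minimum

Critical points: x = -3 (local maximum); x = -2 (local minimum); x = 3 (local maximum); x = 5 (local minimum)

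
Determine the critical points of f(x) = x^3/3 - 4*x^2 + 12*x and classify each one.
f'(x) = x^2 - 8*x + 12

Solve f'(x) = 0:
  Factor: x^2 - 8*x + 12 = (x - 6)*(x - 2) = 0.
  ⇒ x = 2, 6

f''(x) = 2*x - 8
Second-derivative test at each critical point:
  f''(2) = -4 < 0 → local maximum
  f''(6) = 4 > 0 → local minimum

Critical points: x = 2 (local maximum); x = 6 (local minimum)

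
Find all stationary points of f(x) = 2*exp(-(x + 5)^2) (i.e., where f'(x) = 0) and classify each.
f'(x) = 4*(-x - 5)*exp(-(x + 5)^2)

Solve f'(x) = 0:
  f'(x) = (-4*x - 20)·exp(-(x + 5)^2) and exp(-(x + 5)^2) > 0 for every x, so f'(x) = 0 ⇔ -4*x - 20 = 0.
  Factor: -4*x - 20 = -4*(x + 5) = 0.
  ⇒ x = -5

f''(x) = 4*(2*(x + 5)^2 - 1)*exp(-(x + 5)^2)
Second-derivative test at each critical point:
  f''(-5) = -4 < 0 → local maximum

Critical points: x = -5 (local maximum)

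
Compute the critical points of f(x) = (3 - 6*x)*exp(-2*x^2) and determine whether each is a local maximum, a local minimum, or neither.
f'(x) = 6*(2*x*(2*x - 1) - 1)*exp(-2*x^2)

Solve f'(x) = 0:
  f'(x) = (24*x^2 - 12*x - 6)·exp(-2*x^2) and exp(-2*x^2) > 0 for every x, so f'(x) = 0 ⇔ 24*x^2 - 12*x - 6 = 0.
  Factor: 24*x^2 - 12*x - 6 = 6*(4*x^2 - 2*x - 1); 4*x^2 - 2*x - 1 = 0 has no rational roots; quadratic formula: x = (2 ± √20)/8.
  ⇒ x = 1/4 - sqrt(5)/4 ≈ -0.3090, 1/4 + sqrt(5)/4 ≈ 0.8090

f''(x) = 12*(4*x^2*(1 - 2*x) + 6*x - 1)*exp(-2*x^2)
Second-derivative test at each critical point:
  f''(-0.3090) = -22.1678 < 0 → local maximum
  f''(0.8090) = 7.2472 > 0 → local minimum

Critical points: x = 1/4 - sqrt(5)/4 ≈ -0.3090 (local maximum); x = 1/4 + sqrt(5)/4 ≈ 0.8090 (local minimum)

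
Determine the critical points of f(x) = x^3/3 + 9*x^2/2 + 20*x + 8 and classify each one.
f'(x) = x^2 + 9*x + 20

Solve f'(x) = 0:
  Factor: x^2 + 9*x + 20 = (x + 4)*(x + 5) = 0.
  ⇒ x = -5, -4

f''(x) = 2*x + 9
Second-derivative test at each critical point:
  f''(-5) = -1 < 0 → local maximum
  f''(-4) = 1 > 0 → local minimum

Critical points: x = -5 (local maximum); x = -4 (local minimum)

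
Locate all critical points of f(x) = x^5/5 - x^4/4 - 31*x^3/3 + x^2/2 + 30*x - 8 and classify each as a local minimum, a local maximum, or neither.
f'(x) = x^4 - x^3 - 31*x^2 + x + 30

Solve f'(x) = 0:
  Factor: x^4 - x^3 - 31*x^2 + x + 30 = (x - 6)*(x - 1)*(x + 1)*(x + 5) = 0.
  ⇒ x = -5, -1, 1, 6

f''(x) = 4*x^3 - 3*x^2 - 62*x + 1
Second-derivative test at each critical point:
  f''(-5) = -264 < 0 → local maximum
  f''(-1) = 56 > 0 → local minimum
  f''(1) = -60 < 0 → local maximum
  f''(6) = 385 > 0 → local minimum

Critical points: x = -5 (local maximum); x = -1 (local minimum); x = 1 (local maximum); x = 6 (local minimum)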